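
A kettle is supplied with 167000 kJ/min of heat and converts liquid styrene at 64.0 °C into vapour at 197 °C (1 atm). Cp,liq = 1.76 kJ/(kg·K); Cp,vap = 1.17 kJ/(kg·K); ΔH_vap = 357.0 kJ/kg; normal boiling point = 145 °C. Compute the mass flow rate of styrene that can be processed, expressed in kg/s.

Δh = 1.76×(145−64.0) + 357.0 + 1.17×(197−145) = 560.4 kJ/kg
Q = 167000 kJ/min = 2783.3 kJ/s = 2783.3 kJ/s
ṁ = Q/Δh = 2783.3 / 560.4 = 4.9667 kg/s

ṁ = 4.97 kg/s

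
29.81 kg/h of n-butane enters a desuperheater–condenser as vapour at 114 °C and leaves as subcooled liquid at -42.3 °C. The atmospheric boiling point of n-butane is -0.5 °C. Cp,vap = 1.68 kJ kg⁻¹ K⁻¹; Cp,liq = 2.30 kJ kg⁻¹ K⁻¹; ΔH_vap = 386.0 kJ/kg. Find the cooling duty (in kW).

Q_c = 5.59 kW

vapour 114→-0.5 °C: -192.36 kJ/kg
condensation at -0.5 °C: -386 kJ/kg
liquid -0.5→-42.3 °C: -96.14 kJ/kg
Δh = -192.36 + -386 + -96.14 = -674.5 kJ/kg
Q = ṁ·Δh = 29.81 kg/h × -674.5 kJ/kg = -20107 kJ/h
|Q| = 5.5852 kW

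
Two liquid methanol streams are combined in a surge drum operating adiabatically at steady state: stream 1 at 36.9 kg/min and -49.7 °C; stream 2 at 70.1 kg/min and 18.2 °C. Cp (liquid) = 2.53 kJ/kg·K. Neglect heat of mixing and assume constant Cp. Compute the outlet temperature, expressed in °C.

Adiabatic, steady state ⇒ Σ ṁᵢCp,ᵢ(T_out − Tᵢ) = 0
T_out = Σ ṁᵢCp,ᵢTᵢ / Σ ṁᵢCp,ᵢ
      = -1412 / 270.71 = -5.216 °C

T_out = -5.22 °C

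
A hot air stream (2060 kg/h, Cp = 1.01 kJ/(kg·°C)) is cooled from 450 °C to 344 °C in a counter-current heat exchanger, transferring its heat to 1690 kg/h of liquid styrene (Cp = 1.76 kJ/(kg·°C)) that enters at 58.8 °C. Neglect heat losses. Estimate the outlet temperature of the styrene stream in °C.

T_c,out = 133 °C

Heat released by hot stream: Q = 2060 × 1.01 × (450 − 344) = 220540 kJ/h
Energy balance on cold side (adiabatic exchanger): Q = ṁ_c·Cp_c·(T_c,out − T_c,in)
T_c,out = 58.8 + 220540/(1690 × 1.76) = 132.95 °C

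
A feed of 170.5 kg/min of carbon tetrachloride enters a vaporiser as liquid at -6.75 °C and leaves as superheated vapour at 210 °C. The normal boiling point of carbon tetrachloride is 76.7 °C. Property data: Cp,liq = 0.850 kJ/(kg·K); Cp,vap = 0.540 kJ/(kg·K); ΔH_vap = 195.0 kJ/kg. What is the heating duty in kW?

liquid -6.75→76.7 °C: 70.933 kJ/kg
vaporisation at 76.7 °C: 195 kJ/kg
vapour 76.7→210 °C: 71.982 kJ/kg
Δh = 70.933 + 195 + 71.982 = 337.91 kJ/kg
Q = ṁ·Δh = 170.5 kg/min × 337.91 kJ/kg = 57614 kJ/min
|Q| = 960.24 kW

Q = 960 kW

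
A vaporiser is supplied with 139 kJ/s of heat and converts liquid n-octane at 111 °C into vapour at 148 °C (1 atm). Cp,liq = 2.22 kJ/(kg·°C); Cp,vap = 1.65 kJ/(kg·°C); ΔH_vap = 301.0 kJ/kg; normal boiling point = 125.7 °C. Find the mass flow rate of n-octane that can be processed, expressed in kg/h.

ṁ = 1350 kg/h

Δh = 2.22×(125.7−111) + 301.0 + 1.65×(148−125.7) = 370.43 kJ/kg
Q = 139 kJ/s = 139 kJ/s = 500400 kJ/h
ṁ = Q/Δh = 500400 / 370.43 = 1350.9 kg/h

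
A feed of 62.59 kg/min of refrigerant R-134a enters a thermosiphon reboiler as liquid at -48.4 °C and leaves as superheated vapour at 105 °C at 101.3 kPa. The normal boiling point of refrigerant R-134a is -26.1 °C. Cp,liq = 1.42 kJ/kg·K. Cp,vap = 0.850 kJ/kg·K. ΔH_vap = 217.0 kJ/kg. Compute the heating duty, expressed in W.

Q = 376000 W

liquid -48.4→-26.1 °C: 31.666 kJ/kg
vaporisation at -26.1 °C: 217 kJ/kg
vapour -26.1→105 °C: 111.43 kJ/kg
Δh = 31.666 + 217 + 111.43 = 360.1 kJ/kg
Q = ṁ·Δh = 62.59 kg/min × 360.1 kJ/kg = 22539 kJ/min
|Q| = 375.65 kW = 375650 W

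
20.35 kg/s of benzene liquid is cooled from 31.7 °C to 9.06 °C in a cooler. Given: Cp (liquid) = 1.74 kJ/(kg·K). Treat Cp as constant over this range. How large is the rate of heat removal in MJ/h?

Q_c = 2890 MJ/h

Q = ṁ·Cp·ΔT = 20.35 × 1.74 × (9.06 − 31.7) = -801.66 kJ/s
Cooling duty = 2886 MJ/h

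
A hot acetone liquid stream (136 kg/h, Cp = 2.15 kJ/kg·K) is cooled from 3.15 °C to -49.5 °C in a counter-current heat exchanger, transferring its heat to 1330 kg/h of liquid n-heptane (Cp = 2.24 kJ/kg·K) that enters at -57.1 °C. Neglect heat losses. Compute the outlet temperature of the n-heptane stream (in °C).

T_c,out = -51.9 °C

Heat released by hot stream: Q = 136 × 2.15 × (3.15 − -49.5) = 15395 kJ/h
Energy balance on cold side (adiabatic exchanger): Q = ṁ_c·Cp_c·(T_c,out − T_c,in)
T_c,out = -57.1 + 15395/(1330 × 2.24) = -51.933 °C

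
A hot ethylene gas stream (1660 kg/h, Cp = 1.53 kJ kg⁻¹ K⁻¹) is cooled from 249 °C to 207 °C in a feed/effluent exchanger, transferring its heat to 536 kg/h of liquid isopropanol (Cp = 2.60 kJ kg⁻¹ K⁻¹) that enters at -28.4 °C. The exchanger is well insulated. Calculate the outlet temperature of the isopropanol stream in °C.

T_c,out = 48.1 °C

Heat released by hot stream: Q = 1660 × 1.53 × (249 − 207) = 106670 kJ/h
Energy balance on cold side (adiabatic exchanger): Q = ṁ_c·Cp_c·(T_c,out − T_c,in)
T_c,out = -28.4 + 106670/(536 × 2.60) = 48.144 °C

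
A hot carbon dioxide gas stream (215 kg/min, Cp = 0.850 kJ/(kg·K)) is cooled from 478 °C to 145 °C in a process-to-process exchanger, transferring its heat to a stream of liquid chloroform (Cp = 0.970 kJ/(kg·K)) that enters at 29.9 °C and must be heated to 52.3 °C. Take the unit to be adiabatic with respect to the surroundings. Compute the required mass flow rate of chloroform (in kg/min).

ṁ_c = 2800 kg/min

Heat released by hot stream: Q = 215 × 0.850 × (478 − 145) = 60856 kJ/min
Energy balance on cold side (adiabatic exchanger): Q = ṁ_c·Cp_c·(T_c,out − T_c,in)
ṁ_c = 60856 / [0.970 × (52.3 − 29.9)] = 2800.8 kg/min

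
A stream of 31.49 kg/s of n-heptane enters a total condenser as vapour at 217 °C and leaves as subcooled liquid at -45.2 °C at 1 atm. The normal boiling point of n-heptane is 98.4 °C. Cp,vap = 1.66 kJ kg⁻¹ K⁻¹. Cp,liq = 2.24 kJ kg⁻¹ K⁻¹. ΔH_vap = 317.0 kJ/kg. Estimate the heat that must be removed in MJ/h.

vapour 217→98.4 °C: -196.88 kJ/kg
condensation at 98.4 °C: -317 kJ/kg
liquid 98.4→-45.2 °C: -321.66 kJ/kg
Δh = -196.88 + -317 + -321.66 = -835.54 kJ/kg
Q = ṁ·Δh = 31.49 kg/s × -835.54 kJ/kg = -26311 kJ/s
|Q| = 26311 kW = 94720 MJ/h

Q_c = 94700 MJ/h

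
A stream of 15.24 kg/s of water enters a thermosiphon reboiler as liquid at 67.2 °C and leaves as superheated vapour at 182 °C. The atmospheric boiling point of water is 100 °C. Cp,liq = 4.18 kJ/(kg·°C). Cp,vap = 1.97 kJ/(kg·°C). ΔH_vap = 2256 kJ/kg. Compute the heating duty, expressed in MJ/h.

liquid 67.2→100 °C: 137.1 kJ/kg
vaporisation at 100 °C: 2256 kJ/kg
vapour 100→182 °C: 161.54 kJ/kg
Δh = 137.1 + 2256 + 161.54 = 2554.6 kJ/kg
Q = ṁ·Δh = 15.24 kg/s × 2554.6 kJ/kg = 38933 kJ/s
|Q| = 38933 kW = 140160 MJ/h

Q = 140000 MJ/h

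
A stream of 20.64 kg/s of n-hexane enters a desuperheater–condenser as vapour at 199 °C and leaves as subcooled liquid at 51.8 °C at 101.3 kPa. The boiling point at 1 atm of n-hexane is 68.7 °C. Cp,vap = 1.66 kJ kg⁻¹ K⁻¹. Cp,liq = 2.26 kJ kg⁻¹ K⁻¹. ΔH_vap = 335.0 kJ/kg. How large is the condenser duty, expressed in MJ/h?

vapour 199→68.7 °C: -216.3 kJ/kg
condensation at 68.7 °C: -335 kJ/kg
liquid 68.7→51.8 °C: -38.194 kJ/kg
Δh = -216.3 + -335 + -38.194 = -589.49 kJ/kg
Q = ṁ·Δh = 20.64 kg/s × -589.49 kJ/kg = -12167 kJ/s
|Q| = 12167 kW = 43802 MJ/h

Q_c = 43800 MJ/h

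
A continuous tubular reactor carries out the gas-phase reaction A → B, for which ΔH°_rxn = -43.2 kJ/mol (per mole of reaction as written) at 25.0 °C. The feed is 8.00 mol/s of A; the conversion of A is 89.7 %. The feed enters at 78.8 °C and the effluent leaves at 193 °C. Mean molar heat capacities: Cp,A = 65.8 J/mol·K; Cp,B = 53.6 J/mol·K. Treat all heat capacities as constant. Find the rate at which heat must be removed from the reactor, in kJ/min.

Extent of reaction ξ = 0.897 × 8.00 = 7.176 mol/s
Reaction term: ξ·ΔH°_rxn = 7.176 × -43.2 = -310 kJ/s
Sensible, feed 78.8→25 °C: -28.32 kJ/s
Outlet flows (mol/s): A 0.824, B 7.176
Sensible, products 25→193 °C: 73.727 kJ/s
Q = ΔH = -264.6 kJ/s = -264.6 kW
Heat removed = 15876 kJ/min

Q_out = 15900 kJ/min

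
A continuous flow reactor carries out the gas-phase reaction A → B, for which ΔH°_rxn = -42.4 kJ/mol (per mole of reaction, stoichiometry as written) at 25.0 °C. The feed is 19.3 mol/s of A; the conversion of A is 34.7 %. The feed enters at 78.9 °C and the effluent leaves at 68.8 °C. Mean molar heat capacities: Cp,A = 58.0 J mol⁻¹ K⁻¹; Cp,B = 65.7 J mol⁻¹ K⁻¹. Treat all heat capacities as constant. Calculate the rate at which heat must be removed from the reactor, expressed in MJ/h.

Extent of reaction ξ = 0.347 × 19.3 = 6.6971 mol/s
Reaction term: ξ·ΔH°_rxn = 6.6971 × -42.4 = -283.96 kJ/s
Sensible, feed 78.9→25 °C: -60.336 kJ/s
Outlet flows (mol/s): A 12.603, B 6.6971
Sensible, products 25→68.8 °C: 51.288 kJ/s
Q = ΔH = -293 kJ/s = -293 kW
Heat removed = 1054.8 MJ/h

Q_out = 1050 MJ/h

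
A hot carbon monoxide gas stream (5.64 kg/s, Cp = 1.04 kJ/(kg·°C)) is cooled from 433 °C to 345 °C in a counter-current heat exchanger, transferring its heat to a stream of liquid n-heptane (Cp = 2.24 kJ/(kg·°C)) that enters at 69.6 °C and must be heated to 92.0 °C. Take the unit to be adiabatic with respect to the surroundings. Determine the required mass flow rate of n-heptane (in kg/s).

Heat released by hot stream: Q = 5.64 × 1.04 × (433 − 345) = 516.17 kJ/s
Energy balance on cold side (adiabatic exchanger): Q = ṁ_c·Cp_c·(T_c,out − T_c,in)
ṁ_c = 516.17 / [2.24 × (92.0 − 69.6)] = 10.287 kg/s

ṁ_c = 10.3 kg/s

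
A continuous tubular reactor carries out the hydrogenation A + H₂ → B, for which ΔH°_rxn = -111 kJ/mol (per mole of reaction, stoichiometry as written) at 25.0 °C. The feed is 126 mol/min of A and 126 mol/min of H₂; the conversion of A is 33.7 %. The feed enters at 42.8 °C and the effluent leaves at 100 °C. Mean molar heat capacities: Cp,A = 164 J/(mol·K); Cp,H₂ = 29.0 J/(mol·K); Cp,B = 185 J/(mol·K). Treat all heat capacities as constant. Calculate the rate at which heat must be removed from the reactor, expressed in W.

Extent of reaction ξ = 0.337 × 126 = 42.462 mol/min
Reaction term: ξ·ΔH°_rxn = 42.462 × -111 = -4713.3 kJ/min
Sensible, feed 42.8→25 °C: -432.86 kJ/min
Outlet flows (mol/min): A 83.538, H₂ 83.538, B 42.462
Sensible, products 25→100 °C: 1798.4 kJ/min
Q = ΔH = -3347.8 kJ/min = -55.796 kW
Heat removed = 55796 W

Q_out = 55800 W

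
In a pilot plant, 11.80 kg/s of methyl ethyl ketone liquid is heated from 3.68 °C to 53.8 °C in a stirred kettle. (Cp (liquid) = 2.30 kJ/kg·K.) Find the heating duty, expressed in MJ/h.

Q = 4900 MJ/h

Q = ṁ·Cp·ΔT = 11.80 × 2.30 × (53.8 − 3.68) = 1360.3 kJ/s
Heating duty = 4896.9 MJ/h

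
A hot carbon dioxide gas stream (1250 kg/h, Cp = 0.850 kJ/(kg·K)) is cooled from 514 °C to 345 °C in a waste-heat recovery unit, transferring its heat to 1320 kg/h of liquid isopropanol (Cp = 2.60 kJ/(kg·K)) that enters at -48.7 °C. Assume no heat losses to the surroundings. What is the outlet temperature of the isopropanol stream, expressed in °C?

T_c,out = 3.62 °C

Heat released by hot stream: Q = 1250 × 0.850 × (514 − 345) = 179560 kJ/h
Energy balance on cold side (adiabatic exchanger): Q = ṁ_c·Cp_c·(T_c,out − T_c,in)
T_c,out = -48.7 + 179560/(1320 × 2.60) = 3.6201 °C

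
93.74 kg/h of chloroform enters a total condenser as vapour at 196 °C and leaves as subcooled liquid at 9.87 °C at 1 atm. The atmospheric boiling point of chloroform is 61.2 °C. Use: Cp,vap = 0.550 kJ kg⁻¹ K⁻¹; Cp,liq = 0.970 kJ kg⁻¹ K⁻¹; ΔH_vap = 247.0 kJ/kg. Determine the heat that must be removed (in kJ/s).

vapour 196→61.2 °C: -74.14 kJ/kg
condensation at 61.2 °C: -247 kJ/kg
liquid 61.2→9.87 °C: -49.79 kJ/kg
Δh = -74.14 + -247 + -49.79 = -370.93 kJ/kg
Q = ṁ·Δh = 93.74 kg/h × -370.93 kJ/kg = -34771 kJ/h
|Q| = 9.6586 kW

Q_c = 9.66 kJ/s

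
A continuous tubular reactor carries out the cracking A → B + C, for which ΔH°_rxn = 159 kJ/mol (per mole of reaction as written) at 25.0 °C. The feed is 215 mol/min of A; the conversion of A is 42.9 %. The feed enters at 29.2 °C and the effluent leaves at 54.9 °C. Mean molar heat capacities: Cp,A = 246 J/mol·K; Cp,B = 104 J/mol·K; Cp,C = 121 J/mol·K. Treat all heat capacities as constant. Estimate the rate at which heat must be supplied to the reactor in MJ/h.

Extent of reaction ξ = 0.429 × 215 = 92.235 mol/min
Reaction term: ξ·ΔH°_rxn = 92.235 × 159 = 14665 kJ/min
Sensible, feed 29.2→25 °C: -222.14 kJ/min
Outlet flows (mol/min): A 122.77, B 92.235, C 92.235
Sensible, products 25→54.9 °C: 1523.5 kJ/min
Q = ΔH = 15967 kJ/min = 266.11 kW
Heat supplied = 958 MJ/h

Q_in = 958 MJ/h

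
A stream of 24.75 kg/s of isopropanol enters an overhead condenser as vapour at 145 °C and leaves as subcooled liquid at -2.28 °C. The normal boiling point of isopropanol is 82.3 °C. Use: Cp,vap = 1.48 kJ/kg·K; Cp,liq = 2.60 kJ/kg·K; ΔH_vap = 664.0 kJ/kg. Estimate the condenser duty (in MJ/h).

Q_c = 87000 MJ/h

vapour 145→82.3 °C: -92.796 kJ/kg
condensation at 82.3 °C: -664 kJ/kg
liquid 82.3→-2.28 °C: -219.91 kJ/kg
Δh = -92.796 + -664 + -219.91 = -976.7 kJ/kg
Q = ṁ·Δh = 24.75 kg/s × -976.7 kJ/kg = -24173 kJ/s
|Q| = 24173 kW = 87024 MJ/h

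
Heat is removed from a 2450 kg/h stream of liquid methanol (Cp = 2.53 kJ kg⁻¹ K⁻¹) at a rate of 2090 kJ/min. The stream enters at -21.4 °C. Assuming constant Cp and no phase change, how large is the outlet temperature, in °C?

Q = 2090 kJ/min = 125400 kJ/h
ΔT = Q/(ṁ·Cp) = 125400/(2450×2.53) = 20.231 K
T_out = -21.4 − 20.231 = -41.631 °C

T_out = -41.6 °C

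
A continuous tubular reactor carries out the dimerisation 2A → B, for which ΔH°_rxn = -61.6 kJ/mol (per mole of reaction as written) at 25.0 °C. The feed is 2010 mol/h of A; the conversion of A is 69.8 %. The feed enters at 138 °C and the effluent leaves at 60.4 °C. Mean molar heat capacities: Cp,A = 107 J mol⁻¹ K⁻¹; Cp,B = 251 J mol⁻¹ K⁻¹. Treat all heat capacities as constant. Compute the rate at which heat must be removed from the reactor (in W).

Q_out = 16400 W

Extent of reaction ξ = 0.698 × 2010 / 2 = 701.49 mol/h
Reaction term: ξ·ΔH°_rxn = 701.49 × -61.6 = -43212 kJ/h
Sensible, feed 138→25 °C: -24303 kJ/h
Outlet flows (mol/h): A 607.02, B 701.49
Sensible, products 25→60.4 °C: 8532.3 kJ/h
Q = ΔH = -58982 kJ/h = -16.384 kW
Heat removed = 16384 W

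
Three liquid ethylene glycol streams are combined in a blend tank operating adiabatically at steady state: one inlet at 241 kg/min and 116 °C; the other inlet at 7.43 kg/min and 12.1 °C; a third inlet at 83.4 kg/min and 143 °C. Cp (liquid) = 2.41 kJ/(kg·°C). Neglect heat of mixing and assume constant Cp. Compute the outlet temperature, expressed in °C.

T_out = 120 °C

No heat crosses the boundary, so H_out = H_in.
Σ ṁᵢCp,ᵢTᵢ = 241×2.41×116 + 7.43×2.41×12.1 + 83.4×2.41×143 = 96333
Σ ṁᵢCp,ᵢ = 241×2.41 + 7.43×2.41 + 83.4×2.41 = 799.71
T_out = 96333 / 799.71 = 120.46 °C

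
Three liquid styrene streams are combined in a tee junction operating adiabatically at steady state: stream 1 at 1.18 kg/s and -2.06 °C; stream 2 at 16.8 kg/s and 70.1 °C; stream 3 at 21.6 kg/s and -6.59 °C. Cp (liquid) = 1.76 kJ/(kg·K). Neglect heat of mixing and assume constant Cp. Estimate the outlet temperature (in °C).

T_out = 26.1 °C

No heat crosses the boundary, so H_out = H_in.
Σ ṁᵢCp,ᵢTᵢ = 1.18×1.76×-2.06 + 16.8×1.76×70.1 + 21.6×1.76×-6.59 = 1817.9
Σ ṁᵢCp,ᵢ = 1.18×1.76 + 16.8×1.76 + 21.6×1.76 = 69.661
T_out = 1817.9 / 69.661 = 26.097 °C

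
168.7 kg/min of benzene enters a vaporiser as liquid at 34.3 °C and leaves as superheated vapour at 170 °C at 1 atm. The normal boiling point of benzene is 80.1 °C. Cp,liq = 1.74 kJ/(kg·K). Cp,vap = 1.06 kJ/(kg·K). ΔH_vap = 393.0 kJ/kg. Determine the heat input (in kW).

Q = 1600 kW

liquid 34.3→80.1 °C: 79.692 kJ/kg
vaporisation at 80.1 °C: 393 kJ/kg
vapour 80.1→170 °C: 95.294 kJ/kg
Δh = 79.692 + 393 + 95.294 = 567.99 kJ/kg
Q = ṁ·Δh = 168.7 kg/min × 567.99 kJ/kg = 95819 kJ/min
|Q| = 1597 kW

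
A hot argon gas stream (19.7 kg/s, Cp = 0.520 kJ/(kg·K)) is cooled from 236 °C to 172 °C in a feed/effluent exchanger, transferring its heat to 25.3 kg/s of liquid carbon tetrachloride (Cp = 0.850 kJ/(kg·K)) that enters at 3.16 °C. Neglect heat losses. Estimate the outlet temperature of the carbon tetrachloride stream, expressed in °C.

T_c,out = 33.6 °C

Heat released by hot stream: Q = 19.7 × 0.520 × (236 − 172) = 655.62 kJ/s
Energy balance on cold side (adiabatic exchanger): Q = ṁ_c·Cp_c·(T_c,out − T_c,in)
T_c,out = 3.16 + 655.62/(25.3 × 0.850) = 33.647 °C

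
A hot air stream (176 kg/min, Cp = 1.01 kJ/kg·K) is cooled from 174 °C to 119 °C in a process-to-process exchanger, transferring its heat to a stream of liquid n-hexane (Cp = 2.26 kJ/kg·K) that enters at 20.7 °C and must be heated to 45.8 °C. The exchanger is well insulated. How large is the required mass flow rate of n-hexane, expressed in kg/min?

ṁ_c = 172 kg/min

Heat released by hot stream: Q = 176 × 1.01 × (174 − 119) = 9776.8 kJ/min
Energy balance on cold side (adiabatic exchanger): Q = ṁ_c·Cp_c·(T_c,out − T_c,in)
ṁ_c = 9776.8 / [2.26 × (45.8 − 20.7)] = 172.35 kg/min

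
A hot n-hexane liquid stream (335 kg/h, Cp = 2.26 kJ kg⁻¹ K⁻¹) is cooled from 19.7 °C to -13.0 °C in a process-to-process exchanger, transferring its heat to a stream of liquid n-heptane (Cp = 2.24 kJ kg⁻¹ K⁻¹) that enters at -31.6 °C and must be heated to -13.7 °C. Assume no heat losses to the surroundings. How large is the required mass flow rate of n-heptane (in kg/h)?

ṁ_c = 617 kg/h

Heat released by hot stream: Q = 335 × 2.26 × (19.7 − -13.0) = 24757 kJ/h
Energy balance on cold side (adiabatic exchanger): Q = ṁ_c·Cp_c·(T_c,out − T_c,in)
ṁ_c = 24757 / [2.24 × (-13.7 − -31.6)] = 617.45 kg/h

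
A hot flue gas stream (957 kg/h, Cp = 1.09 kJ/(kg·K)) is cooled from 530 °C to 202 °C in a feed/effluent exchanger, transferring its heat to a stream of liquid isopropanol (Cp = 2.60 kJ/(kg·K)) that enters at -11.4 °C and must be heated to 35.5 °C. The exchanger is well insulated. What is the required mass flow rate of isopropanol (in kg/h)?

ṁ_c = 2810 kg/h

Heat released by hot stream: Q = 957 × 1.09 × (530 − 202) = 342150 kJ/h
Energy balance on cold side (adiabatic exchanger): Q = ṁ_c·Cp_c·(T_c,out − T_c,in)
ṁ_c = 342150 / [2.60 × (35.5 − -11.4)] = 2805.9 kg/h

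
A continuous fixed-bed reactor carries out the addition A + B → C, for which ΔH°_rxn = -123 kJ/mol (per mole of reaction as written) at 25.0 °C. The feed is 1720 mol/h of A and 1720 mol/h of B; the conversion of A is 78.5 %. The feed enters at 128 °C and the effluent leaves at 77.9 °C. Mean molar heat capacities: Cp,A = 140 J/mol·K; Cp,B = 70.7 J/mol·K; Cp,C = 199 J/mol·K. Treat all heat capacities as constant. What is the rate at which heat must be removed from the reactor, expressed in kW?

Q_out = 51.4 kW

Extent of reaction ξ = 0.785 × 1720 = 1350.2 mol/h
Reaction term: ξ·ΔH°_rxn = 1350.2 × -123 = -166070 kJ/h
Sensible, feed 128→25 °C: -37328 kJ/h
Outlet flows (mol/h): A 369.8, B 369.8, C 1350.2
Sensible, products 25→77.9 °C: 18335 kJ/h
Q = ΔH = -185070 kJ/h = -51.407 kW
Heat removed = 51.407 kW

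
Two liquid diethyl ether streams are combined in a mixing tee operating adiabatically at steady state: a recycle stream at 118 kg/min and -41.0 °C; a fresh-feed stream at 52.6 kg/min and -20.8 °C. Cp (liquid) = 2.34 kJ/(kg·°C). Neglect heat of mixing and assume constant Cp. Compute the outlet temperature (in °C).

T_out = -34.8 °C

Adiabatic, steady state ⇒ Σ ṁᵢCp,ᵢ(T_out − Tᵢ) = 0
T_out = Σ ṁᵢCp,ᵢTᵢ / Σ ṁᵢCp,ᵢ
      = -13881 / 399.2 = -34.772 °C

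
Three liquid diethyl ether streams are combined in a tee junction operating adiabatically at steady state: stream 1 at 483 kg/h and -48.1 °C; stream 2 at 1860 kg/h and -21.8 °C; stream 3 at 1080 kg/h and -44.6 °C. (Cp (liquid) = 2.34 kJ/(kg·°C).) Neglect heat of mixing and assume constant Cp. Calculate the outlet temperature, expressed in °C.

T_out = -32.7 °C

Adiabatic, steady state ⇒ Σ ṁᵢCp,ᵢ(T_out − Tᵢ) = 0
Σ ṁᵢCp,ᵢTᵢ = 483×2.34×-48.1 + 1860×2.34×-21.8 + 1080×2.34×-44.6 = -261960
Σ ṁᵢCp,ᵢ = 483×2.34 + 1860×2.34 + 1080×2.34 = 8009.8
T_out = -261960 / 8009.8 = -32.705 °C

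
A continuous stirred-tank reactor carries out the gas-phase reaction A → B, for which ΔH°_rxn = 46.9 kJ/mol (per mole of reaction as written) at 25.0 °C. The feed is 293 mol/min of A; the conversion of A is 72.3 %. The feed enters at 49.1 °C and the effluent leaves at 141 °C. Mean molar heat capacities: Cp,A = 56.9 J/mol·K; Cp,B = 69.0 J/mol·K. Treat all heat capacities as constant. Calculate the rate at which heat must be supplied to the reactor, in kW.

Extent of reaction ξ = 0.723 × 293 = 211.84 mol/min
Reaction term: ξ·ΔH°_rxn = 211.84 × 46.9 = 9935.2 kJ/min
Sensible, feed 49.1→25 °C: -401.79 kJ/min
Outlet flows (mol/min): A 81.161, B 211.84
Sensible, products 25→141 °C: 2231.3 kJ/min
Q = ΔH = 11765 kJ/min = 196.08 kW
Heat supplied = 196.08 kW

Q_in = 196 kW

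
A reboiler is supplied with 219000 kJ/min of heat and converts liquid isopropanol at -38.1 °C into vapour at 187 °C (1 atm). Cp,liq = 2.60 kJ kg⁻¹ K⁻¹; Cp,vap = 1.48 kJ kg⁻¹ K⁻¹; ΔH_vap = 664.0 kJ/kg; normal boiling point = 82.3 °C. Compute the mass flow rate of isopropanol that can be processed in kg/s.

Δh = 2.60×(82.3−-38.1) + 664.0 + 1.48×(187−82.3) = 1132 kJ/kg
Q = 219000 kJ/min = 3650 kJ/s = 3650 kJ/s
ṁ = Q/Δh = 3650 / 1132 = 3.2244 kg/s

ṁ = 3.22 kg/s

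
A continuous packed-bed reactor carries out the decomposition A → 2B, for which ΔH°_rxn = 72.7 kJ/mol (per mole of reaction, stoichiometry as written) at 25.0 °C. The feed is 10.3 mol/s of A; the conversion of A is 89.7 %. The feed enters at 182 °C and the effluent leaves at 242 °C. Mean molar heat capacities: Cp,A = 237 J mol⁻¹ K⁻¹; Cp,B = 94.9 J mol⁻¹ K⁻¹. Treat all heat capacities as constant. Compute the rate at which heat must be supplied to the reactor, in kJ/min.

Extent of reaction ξ = 0.897 × 10.3 = 9.2391 mol/s
Reaction term: ξ·ΔH°_rxn = 9.2391 × 72.7 = 671.68 kJ/s
Sensible, feed 182→25 °C: -383.25 kJ/s
Outlet flows (mol/s): A 1.0609, B 18.478
Sensible, products 25→242 °C: 435.09 kJ/s
Q = ΔH = 723.52 kJ/s = 723.52 kW
Heat supplied = 43411 kJ/min

Q_in = 43400 kJ/min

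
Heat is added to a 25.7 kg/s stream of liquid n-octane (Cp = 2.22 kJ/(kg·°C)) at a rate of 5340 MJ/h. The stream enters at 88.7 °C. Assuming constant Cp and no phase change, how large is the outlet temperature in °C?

T_out = 115 °C

Q = 5340 MJ/h = 1483.3 kJ/s
ΔT = Q/(ṁ·Cp) = 1483.3/(25.7×2.22) = 25.999 K
T_out = 88.7 + 25.999 = 114.7 °C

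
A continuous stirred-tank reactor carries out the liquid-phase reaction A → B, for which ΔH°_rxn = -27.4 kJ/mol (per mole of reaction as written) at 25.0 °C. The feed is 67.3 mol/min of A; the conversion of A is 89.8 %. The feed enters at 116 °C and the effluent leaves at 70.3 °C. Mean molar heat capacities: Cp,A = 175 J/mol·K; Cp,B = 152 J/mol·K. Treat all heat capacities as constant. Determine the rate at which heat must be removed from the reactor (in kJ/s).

Q_out = 37.6 kJ/s

Extent of reaction ξ = 0.898 × 67.3 = 60.435 mol/min
Reaction term: ξ·ΔH°_rxn = 60.435 × -27.4 = -1655.9 kJ/min
Sensible, feed 116→25 °C: -1071.8 kJ/min
Outlet flows (mol/min): A 6.8646, B 60.435
Sensible, products 25→70.3 °C: 470.55 kJ/min
Q = ΔH = -2257.1 kJ/min = -37.619 kW
Heat removed = 37.619 kJ/s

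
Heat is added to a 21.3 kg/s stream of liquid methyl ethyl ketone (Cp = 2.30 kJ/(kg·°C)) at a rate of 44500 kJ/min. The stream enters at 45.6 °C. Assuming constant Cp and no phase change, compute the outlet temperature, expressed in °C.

T_out = 60.7 °C

Q = 44500 kJ/min = 741.67 kJ/s
ΔT = Q/(ṁ·Cp) = 741.67/(21.3×2.30) = 15.139 K
T_out = 45.6 + 15.139 = 60.739 °C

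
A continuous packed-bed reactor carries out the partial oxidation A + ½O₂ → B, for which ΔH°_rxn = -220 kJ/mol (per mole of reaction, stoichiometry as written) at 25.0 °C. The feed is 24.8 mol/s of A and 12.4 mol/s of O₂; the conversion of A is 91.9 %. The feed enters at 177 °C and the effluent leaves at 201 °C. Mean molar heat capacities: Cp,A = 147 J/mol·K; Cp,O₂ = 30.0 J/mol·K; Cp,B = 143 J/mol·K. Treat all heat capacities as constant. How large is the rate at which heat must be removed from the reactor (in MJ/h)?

Extent of reaction ξ = 0.919 × 24.8 = 22.791 mol/s
Reaction term: ξ·ΔH°_rxn = 22.791 × -220 = -5014.1 kJ/s
Sensible, feed 177→25 °C: -610.68 kJ/s
Outlet flows (mol/s): A 2.0088, O₂ 1.0044, B 22.791
Sensible, products 25→201 °C: 630.88 kJ/s
Q = ΔH = -4993.9 kJ/s = -4993.9 kW
Heat removed = 17978 MJ/h

Q_out = 18000 MJ/h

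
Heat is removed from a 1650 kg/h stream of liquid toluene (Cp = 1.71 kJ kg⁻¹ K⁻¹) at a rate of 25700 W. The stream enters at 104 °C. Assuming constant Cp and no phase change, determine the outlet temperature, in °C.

Q = 25700 W = 92520 kJ/h
ΔT = Q/(ṁ·Cp) = 92520/(1650×1.71) = 32.791 K
T_out = 104 − 32.791 = 71.209 °C

T_out = 71.2 °C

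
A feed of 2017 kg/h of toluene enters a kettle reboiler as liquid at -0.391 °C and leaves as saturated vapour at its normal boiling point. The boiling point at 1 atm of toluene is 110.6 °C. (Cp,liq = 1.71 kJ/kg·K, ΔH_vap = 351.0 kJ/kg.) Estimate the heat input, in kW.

Q = 303 kW

liquid -0.391→110.6 °C: 189.79 kJ/kg
vaporisation at 110.6 °C: 351 kJ/kg
Δh = 189.79 + 351 = 540.79 kJ/kg
Q = ṁ·Δh = 2017 kg/h × 540.79 kJ/kg = 1.0908e+06 kJ/h
|Q| = 303 kW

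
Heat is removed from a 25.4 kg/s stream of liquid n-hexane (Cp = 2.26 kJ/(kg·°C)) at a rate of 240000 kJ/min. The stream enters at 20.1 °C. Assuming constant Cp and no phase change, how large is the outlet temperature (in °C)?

Q = 240000 kJ/min = 4000 kJ/s
ΔT = Q/(ṁ·Cp) = 4000/(25.4×2.26) = 69.682 K
T_out = 20.1 − 69.682 = -49.582 °C

T_out = -49.6 °C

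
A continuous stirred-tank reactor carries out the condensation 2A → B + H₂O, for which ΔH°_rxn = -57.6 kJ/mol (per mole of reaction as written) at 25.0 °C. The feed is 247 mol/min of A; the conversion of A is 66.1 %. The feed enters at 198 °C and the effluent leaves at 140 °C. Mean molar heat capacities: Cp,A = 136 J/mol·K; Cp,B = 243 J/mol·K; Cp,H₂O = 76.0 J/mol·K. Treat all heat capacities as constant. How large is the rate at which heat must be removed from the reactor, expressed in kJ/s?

Extent of reaction ξ = 0.661 × 247 / 2 = 81.633 mol/min
Reaction term: ξ·ΔH°_rxn = 81.633 × -57.6 = -4702.1 kJ/min
Sensible, feed 198→25 °C: -5811.4 kJ/min
Outlet flows (mol/min): A 83.733, B 81.633, H₂O 81.633
Sensible, products 25→140 °C: 4304.3 kJ/min
Q = ΔH = -6209.2 kJ/min = -103.49 kW
Heat removed = 103.49 kJ/s

Q_out = 103 kJ/s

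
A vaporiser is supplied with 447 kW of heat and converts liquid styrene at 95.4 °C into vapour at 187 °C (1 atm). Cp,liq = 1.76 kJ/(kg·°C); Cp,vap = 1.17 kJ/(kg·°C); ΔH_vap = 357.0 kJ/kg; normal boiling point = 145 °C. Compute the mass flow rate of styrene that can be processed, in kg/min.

ṁ = 54.4 kg/min

Δh = 1.76×(145−95.4) + 357.0 + 1.17×(187−145) = 493.44 kJ/kg
Q = 447 kW = 447 kJ/s = 26820 kJ/min
ṁ = Q/Δh = 26820 / 493.44 = 54.354 kg/min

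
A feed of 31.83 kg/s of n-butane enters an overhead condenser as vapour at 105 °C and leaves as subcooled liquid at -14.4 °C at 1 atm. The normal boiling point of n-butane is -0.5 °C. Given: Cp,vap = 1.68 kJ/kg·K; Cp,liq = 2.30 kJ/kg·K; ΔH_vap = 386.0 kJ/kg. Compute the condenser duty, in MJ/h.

vapour 105→-0.5 °C: -177.24 kJ/kg
condensation at -0.5 °C: -386 kJ/kg
liquid -0.5→-14.4 °C: -31.97 kJ/kg
Δh = -177.24 + -386 + -31.97 = -595.21 kJ/kg
Q = ṁ·Δh = 31.83 kg/s × -595.21 kJ/kg = -18946 kJ/s
|Q| = 18946 kW = 68204 MJ/h

Q_c = 68200 MJ/h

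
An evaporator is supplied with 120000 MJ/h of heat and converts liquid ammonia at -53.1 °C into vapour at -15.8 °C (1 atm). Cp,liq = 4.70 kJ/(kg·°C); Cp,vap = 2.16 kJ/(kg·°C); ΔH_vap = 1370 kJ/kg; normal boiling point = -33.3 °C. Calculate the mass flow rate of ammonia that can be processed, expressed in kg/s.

ṁ = 22.2 kg/s

Δh = 4.70×(-33.3−-53.1) + 1370 + 2.16×(-15.8−-33.3) = 1500.9 kJ/kg
Q = 120000 MJ/h = 33333 kJ/s = 33333 kJ/s
ṁ = Q/Δh = 33333 / 1500.9 = 22.209 kg/s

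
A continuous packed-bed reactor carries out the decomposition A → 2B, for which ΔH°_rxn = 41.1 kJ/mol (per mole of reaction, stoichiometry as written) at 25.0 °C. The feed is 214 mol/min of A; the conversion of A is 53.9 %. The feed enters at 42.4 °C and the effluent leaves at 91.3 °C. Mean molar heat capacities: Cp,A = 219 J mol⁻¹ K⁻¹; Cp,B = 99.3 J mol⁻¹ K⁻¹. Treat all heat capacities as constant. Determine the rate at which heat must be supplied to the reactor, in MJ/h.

Extent of reaction ξ = 0.539 × 214 = 115.35 mol/min
Reaction term: ξ·ΔH°_rxn = 115.35 × 41.1 = 4740.7 kJ/min
Sensible, feed 42.4→25 °C: -815.47 kJ/min
Outlet flows (mol/min): A 98.654, B 230.69
Sensible, products 25→91.3 °C: 2951.2 kJ/min
Q = ΔH = 6876.5 kJ/min = 114.61 kW
Heat supplied = 412.59 MJ/h

Q_in = 413 MJ/h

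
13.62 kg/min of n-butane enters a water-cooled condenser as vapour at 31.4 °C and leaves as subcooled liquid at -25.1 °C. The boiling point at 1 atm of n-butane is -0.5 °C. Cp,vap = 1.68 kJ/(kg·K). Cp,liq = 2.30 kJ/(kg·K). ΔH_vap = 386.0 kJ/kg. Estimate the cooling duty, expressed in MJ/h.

Q_c = 405 MJ/h

vapour 31.4→-0.5 °C: -53.592 kJ/kg
condensation at -0.5 °C: -386 kJ/kg
liquid -0.5→-25.1 °C: -56.58 kJ/kg
Δh = -53.592 + -386 + -56.58 = -496.17 kJ/kg
Q = ṁ·Δh = 13.62 kg/min × -496.17 kJ/kg = -6757.9 kJ/min
|Q| = 112.63 kW = 405.47 MJ/h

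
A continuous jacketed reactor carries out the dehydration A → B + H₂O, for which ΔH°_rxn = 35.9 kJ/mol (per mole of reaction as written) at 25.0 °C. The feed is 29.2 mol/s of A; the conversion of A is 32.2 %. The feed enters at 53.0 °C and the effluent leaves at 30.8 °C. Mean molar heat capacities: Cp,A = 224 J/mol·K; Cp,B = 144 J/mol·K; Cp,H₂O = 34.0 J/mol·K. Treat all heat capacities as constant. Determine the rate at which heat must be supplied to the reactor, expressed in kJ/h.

Q_in = 683000 kJ/h

Extent of reaction ξ = 0.322 × 29.2 = 9.4024 mol/s
Reaction term: ξ·ΔH°_rxn = 9.4024 × 35.9 = 337.55 kJ/s
Sensible, feed 53.0→25 °C: -183.14 kJ/s
Outlet flows (mol/s): A 19.798, B 9.4024, H₂O 9.4024
Sensible, products 25→30.8 °C: 35.428 kJ/s
Q = ΔH = 189.83 kJ/s = 189.83 kW
Heat supplied = 683390 kJ/h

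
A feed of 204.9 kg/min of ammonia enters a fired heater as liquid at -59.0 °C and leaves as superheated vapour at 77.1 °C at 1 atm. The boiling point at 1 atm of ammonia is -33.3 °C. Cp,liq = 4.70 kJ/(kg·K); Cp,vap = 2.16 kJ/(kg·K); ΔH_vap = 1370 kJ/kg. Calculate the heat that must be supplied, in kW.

liquid -59.0→-33.3 °C: 120.79 kJ/kg
vaporisation at -33.3 °C: 1370 kJ/kg
vapour -33.3→77.1 °C: 238.46 kJ/kg
Δh = 120.79 + 1370 + 238.46 = 1729.3 kJ/kg
Q = ṁ·Δh = 204.9 kg/min × 1729.3 kJ/kg = 354320 kJ/min
|Q| = 5905.4 kW

Q = 5910 kW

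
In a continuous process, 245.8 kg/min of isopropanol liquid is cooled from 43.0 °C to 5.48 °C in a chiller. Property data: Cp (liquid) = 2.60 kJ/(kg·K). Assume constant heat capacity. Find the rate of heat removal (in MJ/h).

Q_c = 1440 MJ/h

Q = ṁ·Cp·ΔT = 245.8 × 2.60 × (5.48 − 43.0) = -23978 kJ/min
Converting: 23978 / 60 s = 399.64 kW
Cooling duty = 1438.7 MJ/h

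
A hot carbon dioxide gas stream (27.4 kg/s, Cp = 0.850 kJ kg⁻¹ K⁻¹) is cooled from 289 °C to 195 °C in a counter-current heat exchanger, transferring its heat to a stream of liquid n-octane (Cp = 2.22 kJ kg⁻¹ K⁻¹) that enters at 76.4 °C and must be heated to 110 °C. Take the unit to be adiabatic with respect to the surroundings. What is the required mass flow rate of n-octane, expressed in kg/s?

ṁ_c = 29.3 kg/s

Heat released by hot stream: Q = 27.4 × 0.850 × (289 − 195) = 2189.3 kJ/s
Energy balance on cold side (adiabatic exchanger): Q = ṁ_c·Cp_c·(T_c,out − T_c,in)
ṁ_c = 2189.3 / [2.22 × (110 − 76.4)] = 29.35 kg/s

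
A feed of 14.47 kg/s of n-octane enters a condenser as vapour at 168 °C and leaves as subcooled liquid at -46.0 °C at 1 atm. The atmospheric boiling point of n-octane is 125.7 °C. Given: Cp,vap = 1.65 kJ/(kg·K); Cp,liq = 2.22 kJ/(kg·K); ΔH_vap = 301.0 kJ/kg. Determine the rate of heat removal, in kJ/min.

vapour 168→125.7 °C: -69.795 kJ/kg
condensation at 125.7 °C: -301 kJ/kg
liquid 125.7→-46.0 °C: -381.17 kJ/kg
Δh = -69.795 + -301 + -381.17 = -751.97 kJ/kg
Q = ṁ·Δh = 14.47 kg/s × -751.97 kJ/kg = -10881 kJ/s
|Q| = 10881 kW = 652860 kJ/min

Q_c = 653000 kJ/min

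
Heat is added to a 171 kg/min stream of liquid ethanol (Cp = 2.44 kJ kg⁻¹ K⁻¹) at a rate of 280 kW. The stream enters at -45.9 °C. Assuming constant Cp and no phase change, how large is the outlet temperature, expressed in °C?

T_out = -5.64 °C

Q = 280 kW = 16800 kJ/min
ΔT = Q/(ṁ·Cp) = 16800/(171×2.44) = 40.265 K
T_out = -45.9 + 40.265 = -5.6354 °C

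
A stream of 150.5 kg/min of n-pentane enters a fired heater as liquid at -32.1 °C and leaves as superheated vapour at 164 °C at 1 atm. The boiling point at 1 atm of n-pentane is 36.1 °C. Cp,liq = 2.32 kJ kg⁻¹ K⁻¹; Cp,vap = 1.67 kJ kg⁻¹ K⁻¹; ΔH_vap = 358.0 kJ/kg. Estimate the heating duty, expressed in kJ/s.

liquid -32.1→36.1 °C: 158.22 kJ/kg
vaporisation at 36.1 °C: 358 kJ/kg
vapour 36.1→164 °C: 213.59 kJ/kg
Δh = 158.22 + 358 + 213.59 = 729.82 kJ/kg
Q = ṁ·Δh = 150.5 kg/min × 729.82 kJ/kg = 109840 kJ/min
|Q| = 1830.6 kW

Q = 1830 kJ/s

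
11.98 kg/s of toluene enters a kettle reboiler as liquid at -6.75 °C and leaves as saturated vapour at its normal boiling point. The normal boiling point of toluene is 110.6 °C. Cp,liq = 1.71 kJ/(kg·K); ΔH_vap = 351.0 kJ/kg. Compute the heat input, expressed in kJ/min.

Q = 397000 kJ/min

liquid -6.75→110.6 °C: 200.67 kJ/kg
vaporisation at 110.6 °C: 351 kJ/kg
Δh = 200.67 + 351 = 551.67 kJ/kg
Q = ṁ·Δh = 11.98 kg/s × 551.67 kJ/kg = 6609 kJ/s
|Q| = 6609 kW = 396540 kJ/min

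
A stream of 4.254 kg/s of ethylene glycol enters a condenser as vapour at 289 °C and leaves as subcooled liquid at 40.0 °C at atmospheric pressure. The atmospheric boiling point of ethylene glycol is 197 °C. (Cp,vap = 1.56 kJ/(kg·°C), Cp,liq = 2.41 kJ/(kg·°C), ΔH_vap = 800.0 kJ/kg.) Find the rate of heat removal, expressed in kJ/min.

vapour 289→197 °C: -143.52 kJ/kg
condensation at 197 °C: -800 kJ/kg
liquid 197→40.0 °C: -378.37 kJ/kg
Δh = -143.52 + -800 + -378.37 = -1321.9 kJ/kg
Q = ṁ·Δh = 4.254 kg/s × -1321.9 kJ/kg = -5623.3 kJ/s
|Q| = 5623.3 kW = 337400 kJ/min

Q_c = 337000 kJ/min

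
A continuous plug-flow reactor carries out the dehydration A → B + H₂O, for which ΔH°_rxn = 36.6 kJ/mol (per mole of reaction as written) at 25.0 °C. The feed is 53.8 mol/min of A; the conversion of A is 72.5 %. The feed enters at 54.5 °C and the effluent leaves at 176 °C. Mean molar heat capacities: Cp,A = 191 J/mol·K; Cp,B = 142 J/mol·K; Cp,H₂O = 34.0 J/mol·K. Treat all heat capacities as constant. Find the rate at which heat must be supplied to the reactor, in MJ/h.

Extent of reaction ξ = 0.725 × 53.8 = 39.005 mol/min
Reaction term: ξ·ΔH°_rxn = 39.005 × 36.6 = 1427.6 kJ/min
Sensible, feed 54.5→25 °C: -303.14 kJ/min
Outlet flows (mol/min): A 14.795, B 39.005, H₂O 39.005
Sensible, products 25→176 °C: 1463.3 kJ/min
Q = ΔH = 2587.7 kJ/min = 43.129 kW
Heat supplied = 155.26 MJ/h

Q_in = 155 MJ/h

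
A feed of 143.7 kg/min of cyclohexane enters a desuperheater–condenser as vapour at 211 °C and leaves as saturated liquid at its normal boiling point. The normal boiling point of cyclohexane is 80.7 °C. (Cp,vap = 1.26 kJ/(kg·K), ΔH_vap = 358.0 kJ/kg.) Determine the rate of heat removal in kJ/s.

vapour 211→80.7 °C: -164.18 kJ/kg
condensation at 80.7 °C: -358 kJ/kg
Δh = -164.18 + -358 = -522.18 kJ/kg
Q = ṁ·Δh = 143.7 kg/min × -522.18 kJ/kg = -75037 kJ/min
|Q| = 1250.6 kW

Q_c = 1250 kJ/s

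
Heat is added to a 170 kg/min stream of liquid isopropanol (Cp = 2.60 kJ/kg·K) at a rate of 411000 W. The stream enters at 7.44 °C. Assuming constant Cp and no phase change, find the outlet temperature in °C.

Q = 411000 W = 24660 kJ/min
ΔT = Q/(ṁ·Cp) = 24660/(170×2.60) = 55.792 K
T_out = 7.44 + 55.792 = 63.232 °C

T_out = 63.2 °C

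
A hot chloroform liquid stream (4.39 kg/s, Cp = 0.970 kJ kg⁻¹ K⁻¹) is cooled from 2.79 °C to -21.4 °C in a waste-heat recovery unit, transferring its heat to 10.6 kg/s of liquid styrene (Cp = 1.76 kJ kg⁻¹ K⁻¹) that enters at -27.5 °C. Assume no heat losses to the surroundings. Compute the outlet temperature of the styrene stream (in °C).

Heat released by hot stream: Q = 4.39 × 0.970 × (2.79 − -21.4) = 103.01 kJ/s
Energy balance on cold side (adiabatic exchanger): Q = ṁ_c·Cp_c·(T_c,out − T_c,in)
T_c,out = -27.5 + 103.01/(10.6 × 1.76) = -21.979 °C

T_c,out = -22.0 °C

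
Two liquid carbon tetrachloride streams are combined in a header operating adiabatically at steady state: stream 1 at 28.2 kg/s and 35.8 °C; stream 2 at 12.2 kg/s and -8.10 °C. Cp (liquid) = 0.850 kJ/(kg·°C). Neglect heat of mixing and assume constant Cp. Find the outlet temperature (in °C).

T_out = 22.5 °C

Energy balance with Q = 0: Σ ṁᵢCp,ᵢ(T_out − Tᵢ) = 0
Σ ṁᵢCp,ᵢTᵢ = 28.2×0.850×35.8 + 12.2×0.850×-8.10 = 774.13
Σ ṁᵢCp,ᵢ = 28.2×0.850 + 12.2×0.850 = 34.34
T_out = 774.13 / 34.34 = 22.543 °C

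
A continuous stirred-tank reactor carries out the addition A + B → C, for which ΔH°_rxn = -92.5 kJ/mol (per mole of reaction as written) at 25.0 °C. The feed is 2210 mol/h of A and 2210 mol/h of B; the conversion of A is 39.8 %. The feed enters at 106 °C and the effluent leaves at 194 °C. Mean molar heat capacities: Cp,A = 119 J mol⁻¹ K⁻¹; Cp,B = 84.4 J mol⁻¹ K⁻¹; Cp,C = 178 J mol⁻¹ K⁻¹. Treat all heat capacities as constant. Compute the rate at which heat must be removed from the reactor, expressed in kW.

Q_out = 12.7 kW

Extent of reaction ξ = 0.398 × 2210 = 879.58 mol/h
Reaction term: ξ·ΔH°_rxn = 879.58 × -92.5 = -81361 kJ/h
Sensible, feed 106→25 °C: -36411 kJ/h
Outlet flows (mol/h): A 1330.4, B 1330.4, C 879.58
Sensible, products 25→194 °C: 72192 kJ/h
Q = ΔH = -45580 kJ/h = -12.661 kW
Heat removed = 12.661 kW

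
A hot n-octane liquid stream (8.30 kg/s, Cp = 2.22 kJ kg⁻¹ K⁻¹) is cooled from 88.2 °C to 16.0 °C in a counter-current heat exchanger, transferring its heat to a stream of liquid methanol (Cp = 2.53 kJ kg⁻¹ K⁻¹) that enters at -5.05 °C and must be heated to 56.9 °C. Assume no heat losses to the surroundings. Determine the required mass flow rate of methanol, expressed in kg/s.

Heat released by hot stream: Q = 8.30 × 2.22 × (88.2 − 16.0) = 1330.4 kJ/s
Energy balance on cold side (adiabatic exchanger): Q = ṁ_c·Cp_c·(T_c,out − T_c,in)
ṁ_c = 1330.4 / [2.53 × (56.9 − -5.05)] = 8.488 kg/s

ṁ_c = 8.49 kg/s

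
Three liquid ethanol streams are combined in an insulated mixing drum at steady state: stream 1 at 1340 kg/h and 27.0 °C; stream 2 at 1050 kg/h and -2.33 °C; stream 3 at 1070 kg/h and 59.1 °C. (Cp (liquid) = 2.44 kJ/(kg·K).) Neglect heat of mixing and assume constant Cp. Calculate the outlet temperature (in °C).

T_out = 28.0 °C

Adiabatic, steady state ⇒ Σ ṁᵢCp,ᵢ(T_out − Tᵢ) = 0
Σ ṁᵢCp,ᵢTᵢ = 1340×2.44×27.0 + 1050×2.44×-2.33 + 1070×2.44×59.1 = 236610
Σ ṁᵢCp,ᵢ = 1340×2.44 + 1050×2.44 + 1070×2.44 = 8442.4
T_out = 236610 / 8442.4 = 28.026 °C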